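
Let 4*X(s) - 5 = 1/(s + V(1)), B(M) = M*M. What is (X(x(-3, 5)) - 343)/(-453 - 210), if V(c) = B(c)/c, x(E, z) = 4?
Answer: 67/130 ≈ 0.51538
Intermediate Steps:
B(M) = M²
V(c) = c (V(c) = c²/c = c)
X(s) = 5/4 + 1/(4*(1 + s)) (X(s) = 5/4 + 1/(4*(s + 1)) = 5/4 + 1/(4*(1 + s)))
(X(x(-3, 5)) - 343)/(-453 - 210) = ((6 + 5*4)/(4*(1 + 4)) - 343)/(-453 - 210) = ((¼)*(6 + 20)/5 - 343)/(-663) = ((¼)*(⅕)*26 - 343)*(-1/663) = (13/10 - 343)*(-1/663) = -3417/10*(-1/663) = 67/130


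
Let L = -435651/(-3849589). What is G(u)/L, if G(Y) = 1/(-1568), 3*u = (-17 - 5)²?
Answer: -3849589/683100768 ≈ -0.0056355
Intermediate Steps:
L = 435651/3849589 (L = -435651*(-1/3849589) = 435651/3849589 ≈ 0.11317)
u = 484/3 (u = (-17 - 5)²/3 = (⅓)*(-22)² = (⅓)*484 = 484/3 ≈ 161.33)
G(Y) = -1/1568
G(u)/L = -1/(1568*435651/3849589) = -1/1568*3849589/435651 = -3849589/683100768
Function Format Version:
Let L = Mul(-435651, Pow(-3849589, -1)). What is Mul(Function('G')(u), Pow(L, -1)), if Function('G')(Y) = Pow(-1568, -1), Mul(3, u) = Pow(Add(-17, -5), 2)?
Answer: Rational(-3849589, 683100768) ≈ -0.0056355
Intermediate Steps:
L = Rational(435651, 3849589) (L = Mul(-435651, Rational(-1, 3849589)) = Rational(435651, 3849589) ≈ 0.11317)
u = Rational(484, 3) (u = Mul(Rational(1, 3), Pow(Add(-17, -5), 2)) = Mul(Rational(1, 3), Pow(-22, 2)) = Mul(Rational(1, 3), 484) = Rational(484, 3) ≈ 161.33)
Function('G')(Y) = Rational(-1, 1568)
Mul(Function('G')(u), Pow(L, -1)) = Mul(Rational(-1, 1568), Pow(Rational(435651, 3849589), -1)) = Mul(Rational(-1, 1568), Rational(3849589, 435651)) = Rational(-3849589, 683100768)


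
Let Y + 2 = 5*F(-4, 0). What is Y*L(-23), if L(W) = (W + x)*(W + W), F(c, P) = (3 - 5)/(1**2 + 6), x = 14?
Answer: -9936/7 ≈ -1419.4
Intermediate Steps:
F(c, P) = -2/7 (F(c, P) = -2/(1 + 6) = -2/7)
L(W) = 2*W*(14 + W) (L(W) = (W + 14)*(W + W) = (14 + W)*(2*W) = 2*W*(14 + W))
Y = -24/7 (Y = -2 + 5*(-2/7) = -2 - 10/7 = -24/7 ≈ -3.4286)
Y*L(-23) = -48*(-23)*(14 - 23)/7 = -48*(-23)*(-9)/7 = -24/7*414 = -9936/7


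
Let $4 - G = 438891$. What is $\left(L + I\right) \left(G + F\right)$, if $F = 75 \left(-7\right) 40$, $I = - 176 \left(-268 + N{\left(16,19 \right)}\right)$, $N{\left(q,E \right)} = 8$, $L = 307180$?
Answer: $-162312517780$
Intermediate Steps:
$G = -438887$ ($G = 4 - 438891 = -438887$)
$I = 45760$ ($I = - 176 \left(-268 + 8\right) = \left(-176\right) \left(-260\right) = 45760$)
$F = -21000$ ($F = \left(-525\right) 40 = -21000$)
$\left(L + I\right) \left(G + F\right) = \left(307180 + 45760\right) \left(-438887 - 21000\right) = 352940 \left(-459887\right) = -162312517780$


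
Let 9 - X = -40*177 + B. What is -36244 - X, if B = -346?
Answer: -43679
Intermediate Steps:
X = 7435 (X = 9 - (-40*177 - 346) = 9 - (-7080 - 346) = 9 - 1*(-7426) = 9 + 7426 = 7435)
-36244 - X = -36244 - 1*7435 = -36244 - 7435 = -43679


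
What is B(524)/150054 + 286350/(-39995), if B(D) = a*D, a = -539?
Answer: -5426399072/600140973 ≈ -9.0419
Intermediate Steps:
B(D) = -539*D
B(524)/150054 + 286350/(-39995) = -539*524/150054 + 286350/(-39995) = -282436*1/150054 + 286350*(-1/39995) = -141218/75027 - 57270/7999 = -5426399072/600140973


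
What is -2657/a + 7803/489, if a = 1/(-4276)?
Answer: 1851899717/163 ≈ 1.1361e+7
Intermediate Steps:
a = -1/4276 ≈ -0.00023386
-2657/a + 7803/489 = -2657/(-1/4276) + 7803/489 = -2657*(-4276) + 7803*(1/489) = 11361332 + 2601/163 = 1851899717/163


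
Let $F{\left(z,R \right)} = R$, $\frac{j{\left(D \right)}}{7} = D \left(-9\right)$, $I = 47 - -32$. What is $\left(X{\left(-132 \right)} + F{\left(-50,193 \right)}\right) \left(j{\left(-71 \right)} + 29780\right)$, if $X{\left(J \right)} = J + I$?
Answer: $4795420$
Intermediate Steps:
$I = 79$ ($I = 47 + 32 = 79$)
$j{\left(D \right)} = - 63 D$ ($j{\left(D \right)} = 7 D \left(-9\right) = 7 \left(- 9 D\right) = - 63 D$)
$X{\left(J \right)} = 79 + J$ ($X{\left(J \right)} = J + 79 = 79 + J$)
$\left(X{\left(-132 \right)} + F{\left(-50,193 \right)}\right) \left(j{\left(-71 \right)} + 29780\right) = \left(\left(79 - 132\right) + 193\right) \left(\left(-63\right) \left(-71\right) + 29780\right) = \left(-53 + 193\right) \left(4473 + 29780\right) = 140 \cdot 34253 = 4795420$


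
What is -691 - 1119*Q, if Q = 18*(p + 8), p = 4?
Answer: -242395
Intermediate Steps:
Q = 216 (Q = 18*(4 + 8) = 18*12 = 216)
-691 - 1119*Q = -691 - 1119*216 = -691 - 241704 = -242395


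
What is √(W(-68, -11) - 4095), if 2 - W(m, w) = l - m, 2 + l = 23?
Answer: I*√4182 ≈ 64.668*I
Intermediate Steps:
l = 21 (l = -2 + 23 = 21)
W(m, w) = -19 + m (W(m, w) = 2 - (21 - m) = 2 + (-21 + m) = -19 + m)
√(W(-68, -11) - 4095) = √((-19 - 68) - 4095) = √(-87 - 4095) = √(-4182) = I*√4182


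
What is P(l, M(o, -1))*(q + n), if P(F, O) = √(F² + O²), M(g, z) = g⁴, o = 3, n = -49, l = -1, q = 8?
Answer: -41*√6562 ≈ -3321.3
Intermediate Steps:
P(l, M(o, -1))*(q + n) = √((-1)² + (3⁴)²)*(8 - 49) = √(1 + 81²)*(-41) = √(1 + 6561)*(-41) = √6562*(-41) = -41*√6562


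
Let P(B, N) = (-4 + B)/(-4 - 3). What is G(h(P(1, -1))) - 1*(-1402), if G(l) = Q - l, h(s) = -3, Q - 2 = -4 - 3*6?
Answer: 1385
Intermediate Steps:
Q = -20 (Q = 2 + (-4 - 3*6) = 2 + (-4 - 18) = 2 - 22 = -20)
P(B, N) = 4/7 - B/7 (P(B, N) = (-4 + B)/(-7) = (-4 + B)*(-⅐) = 4/7 - B/7)
G(l) = -20 - l
G(h(P(1, -1))) - 1*(-1402) = (-20 - 1*(-3)) - 1*(-1402) = (-20 + 3) + 1402 = -17 + 1402 = 1385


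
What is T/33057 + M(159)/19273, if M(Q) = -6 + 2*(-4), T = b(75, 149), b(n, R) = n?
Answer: 327559/212369187 ≈ 0.0015424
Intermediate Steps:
T = 75
M(Q) = -14 (M(Q) = -6 - 8 = -14)
T/33057 + M(159)/19273 = 75/33057 - 14/19273 = 75*(1/33057) - 14*1/19273 = 25/11019 - 14/19273 = 327559/212369187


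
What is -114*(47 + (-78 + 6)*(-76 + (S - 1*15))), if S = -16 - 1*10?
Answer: -965694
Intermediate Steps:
S = -26 (S = -16 - 10 = -26)
-114*(47 + (-78 + 6)*(-76 + (S - 1*15))) = -114*(47 + (-78 + 6)*(-76 + (-26 - 1*15))) = -114*(47 - 72*(-76 + (-26 - 15))) = -114*(47 - 72*(-76 - 41)) = -114*(47 - 72*(-117)) = -114*(47 + 8424) = -114*8471 = -965694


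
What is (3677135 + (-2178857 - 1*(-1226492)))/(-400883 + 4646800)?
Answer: 2724770/4245917 ≈ 0.64174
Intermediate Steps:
(3677135 + (-2178857 - 1*(-1226492)))/(-400883 + 4646800) = (3677135 + (-2178857 + 1226492))/4245917 = (3677135 - 952365)*(1/4245917) = 2724770*(1/4245917) = 2724770/4245917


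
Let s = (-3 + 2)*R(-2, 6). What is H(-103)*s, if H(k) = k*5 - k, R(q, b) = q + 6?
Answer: 1648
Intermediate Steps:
R(q, b) = 6 + q
H(k) = 4*k (H(k) = 5*k - k = 4*k)
s = -4 (s = (-3 + 2)*(6 - 2) = -1*4 = -4)
H(-103)*s = (4*(-103))*(-4) = -412*(-4) = 1648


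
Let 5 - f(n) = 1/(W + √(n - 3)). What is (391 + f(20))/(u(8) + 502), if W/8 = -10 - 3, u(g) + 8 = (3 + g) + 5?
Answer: 2138254/2753745 + √17/5507490 ≈ 0.77649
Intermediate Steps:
u(g) = g (u(g) = -8 + ((3 + g) + 5) = -8 + (8 + g) = g)
W = -104 (W = 8*(-10 - 3) = 8*(-13) = -104)
f(n) = 5 - 1/(-104 + √(-3 + n)) (f(n) = 5 - 1/(-104 + √(n - 3)) = 5 - 1/(-104 + √(-3 + n)))
(391 + f(20))/(u(8) + 502) = (391 + (-521 + 5*√(-3 + 20))/(-104 + √(-3 + 20)))/(8 + 502) = (391 + (-521 + 5*√17)/(-104 + √17))/510 = (391 + (-521 + 5*√17)/(-104 + √17))*(1/510) = 23/30 + (-521 + 5*√17)/(510*(-104 + √17))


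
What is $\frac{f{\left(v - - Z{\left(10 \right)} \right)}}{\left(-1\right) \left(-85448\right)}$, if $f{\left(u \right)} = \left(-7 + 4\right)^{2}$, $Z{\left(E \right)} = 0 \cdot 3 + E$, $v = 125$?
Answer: $\frac{9}{85448} \approx 0.00010533$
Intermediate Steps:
$Z{\left(E \right)} = E$ ($Z{\left(E \right)} = 0 + E = E$)
$f{\left(u \right)} = 9$ ($f{\left(u \right)} = \left(-3\right)^{2} = 9$)
$\frac{f{\left(v - - Z{\left(10 \right)} \right)}}{\left(-1\right) \left(-85448\right)} = \frac{9}{\left(-1\right) \left(-85448\right)} = \frac{9}{85448}$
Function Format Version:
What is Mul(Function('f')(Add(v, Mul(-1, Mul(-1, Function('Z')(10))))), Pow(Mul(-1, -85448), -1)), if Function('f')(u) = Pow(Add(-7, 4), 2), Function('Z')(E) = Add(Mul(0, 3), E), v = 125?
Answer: Rational(9, 85448) ≈ 0.00010533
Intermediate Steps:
Function('Z')(E) = E (Function('Z')(E) = Add(0, E) = E)
Function('f')(u) = 9 (Function('f')(u) = Pow(-3, 2) = 9)
Mul(Function('f')(Add(v, Mul(-1, Mul(-1, Function('Z')(10))))), Pow(Mul(-1, -85448), -1)) = Mul(9, Pow(Mul(-1, -85448), -1)) = Mul(9, Pow(85448, -1)) = Mul(9, Rational(1, 85448)) = Rational(9, 85448)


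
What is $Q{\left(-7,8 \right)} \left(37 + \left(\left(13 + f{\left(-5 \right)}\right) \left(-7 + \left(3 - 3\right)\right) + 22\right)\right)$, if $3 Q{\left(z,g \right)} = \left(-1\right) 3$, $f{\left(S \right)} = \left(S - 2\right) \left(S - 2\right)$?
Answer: $375$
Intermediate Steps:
$f{\left(S \right)} = \left(-2 + S\right)^{2}$ ($f{\left(S \right)} = \left(-2 + S\right) \left(-2 + S\right) = \left(-2 + S\right)^{2}$)
$Q{\left(z,g \right)} = -1$ ($Q{\left(z,g \right)} = \frac{\left(-1\right) 3}{3} = \frac{1}{3} \left(-3\right) = -1$)
$Q{\left(-7,8 \right)} \left(37 + \left(\left(13 + f{\left(-5 \right)}\right) \left(-7 + \left(3 - 3\right)\right) + 22\right)\right) = - (37 + \left(\left(13 + \left(-2 - 5\right)^{2}\right) \left(-7 + \left(3 - 3\right)\right) + 22\right)) = - (37 + \left(\left(13 + \left(-7\right)^{2}\right) \left(-7 + \left(3 - 3\right)\right) + 22\right)) = - (37 + \left(\left(13 + 49\right) \left(-7 + 0\right) + 22\right)) = - (37 + \left(62 \left(-7\right) + 22\right)) = - (37 + \left(-434 + 22\right)) = - (37 - 412) = \left(-1\right) \left(-375\right) = 375$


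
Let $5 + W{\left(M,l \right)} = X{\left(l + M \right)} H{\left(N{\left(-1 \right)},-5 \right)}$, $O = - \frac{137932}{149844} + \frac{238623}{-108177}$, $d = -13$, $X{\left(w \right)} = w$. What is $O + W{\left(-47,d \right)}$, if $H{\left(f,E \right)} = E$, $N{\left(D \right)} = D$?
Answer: $\frac{394264720807}{1350806199} \approx 291.87$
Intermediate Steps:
$O = - \frac{4223107898}{1350806199}$ ($O = \left(-137932\right) \frac{1}{149844} + 238623 \left(- \frac{1}{108177}\right) = - \frac{34483}{37461} - \frac{79541}{36059} = - \frac{4223107898}{1350806199} \approx -3.1264$)
$W{\left(M,l \right)} = -5 - 5 M - 5 l$ ($W{\left(M,l \right)} = -5 + \left(l + M\right) \left(-5\right) = -5 + \left(M + l\right) \left(-5\right) = -5 - \left(5 M + 5 l\right) = -5 - 5 M - 5 l$)
$O + W{\left(-47,d \right)} = - \frac{4223107898}{1350806199} - -295 = - \frac{4223107898}{1350806199} + \left(-5 + 235 + 65\right) = - \frac{4223107898}{1350806199} + 295 = \frac{394264720807}{1350806199}$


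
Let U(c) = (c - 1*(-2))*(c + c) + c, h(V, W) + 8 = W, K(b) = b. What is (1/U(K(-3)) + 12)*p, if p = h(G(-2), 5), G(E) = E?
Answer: -37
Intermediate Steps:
h(V, W) = -8 + W
p = -3 (p = -8 + 5 = -3)
U(c) = c + 2*c*(2 + c) (U(c) = (c + 2)*(2*c) + c = (2 + c)*(2*c) + c = 2*c*(2 + c) + c = c + 2*c*(2 + c))
(1/U(K(-3)) + 12)*p = (1/(-3*(5 + 2*(-3))) + 12)*(-3) = (1/(-3*(5 - 6)) + 12)*(-3) = (1/(-3*(-1)) + 12)*(-3) = (1/3 + 12)*(-3) = (⅓ + 12)*(-3) = (37/3)*(-3) = -37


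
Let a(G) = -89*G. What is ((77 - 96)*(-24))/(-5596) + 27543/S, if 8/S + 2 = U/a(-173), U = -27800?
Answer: -1128898273161/86161612 ≈ -13102.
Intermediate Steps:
S = -61588/29297 (S = 8/(-2 - 27800/((-89*(-173)))) = 8/(-2 - 27800/15397) = 8/(-58594/15397) = 8*(-15397/58594) = -61588/29297 ≈ -2.1022)
((77 - 96)*(-24))/(-5596) + 27543/S = ((77 - 96)*(-24))/(-5596) + 27543/(-61588/29297) = -19*(-24)*(-1/5596) + 27543*(-29297/61588) = 456*(-1/5596) - 806927271/61588 = -114/1399 - 806927271/61588 = -1128898273161/86161612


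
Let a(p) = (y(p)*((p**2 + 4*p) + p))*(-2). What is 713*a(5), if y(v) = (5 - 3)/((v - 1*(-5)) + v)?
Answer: -28520/3 ≈ -9506.7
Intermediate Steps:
y(v) = 2/(5 + 2*v) (y(v) = 2/((v + 5) + v) = 2/((5 + v) + v) = 2/(5 + 2*v))
a(p) = -4*(p**2 + 5*p)/(5 + 2*p) (a(p) = ((2/(5 + 2*p))*((p**2 + 4*p) + p))*(-2) = ((2/(5 + 2*p))*(p**2 + 5*p))*(-2) = (2*(p**2 + 5*p)/(5 + 2*p))*(-2) = -4*(p**2 + 5*p)/(5 + 2*p))
713*a(5) = 713*(-4*5*(5 + 5)/(5 + 2*5)) = 713*(-4*5*10/(5 + 10)) = 713*(-4*5*10/15) = 713*(-4*5*1/15*10) = 713*(-40/3) = -28520/3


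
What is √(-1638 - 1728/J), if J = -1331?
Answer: 15*I*√106502/121 ≈ 40.456*I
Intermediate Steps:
√(-1638 - 1728/J) = √(-1638 - 1728/(-1331)) = √(-1638 - 1728*(-1/1331)) = √(-1638 + 1728/1331) = √(-2178450/1331) = 15*I*√106502/121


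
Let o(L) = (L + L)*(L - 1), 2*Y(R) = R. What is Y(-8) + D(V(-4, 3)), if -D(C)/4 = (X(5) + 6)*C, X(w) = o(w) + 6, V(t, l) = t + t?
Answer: 1660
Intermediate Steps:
V(t, l) = 2*t
Y(R) = R/2
o(L) = 2*L*(-1 + L) (o(L) = (2*L)*(-1 + L) = 2*L*(-1 + L))
X(w) = 6 + 2*w*(-1 + w) (X(w) = 2*w*(-1 + w) + 6 = 6 + 2*w*(-1 + w))
D(C) = -208*C (D(C) = -4*((6 + 2*5*(-1 + 5)) + 6)*C = -4*((6 + 2*5*4) + 6)*C = -4*((6 + 40) + 6)*C = -4*(46 + 6)*C = -208*C)
Y(-8) + D(V(-4, 3)) = (½)*(-8) - 416*(-4) = -4 - 208*(-8) = -4 + 1664 = 1660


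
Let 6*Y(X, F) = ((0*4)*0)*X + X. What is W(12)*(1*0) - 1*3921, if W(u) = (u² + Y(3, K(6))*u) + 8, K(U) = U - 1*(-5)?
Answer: -3921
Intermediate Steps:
K(U) = 5 + U (K(U) = U + 5 = 5 + U)
Y(X, F) = X/6 (Y(X, F) = (((0*4)*0)*X + X)/6 = ((0*0)*X + X)/6 = (0*X + X)/6 = (0 + X)/6 = X/6)
W(u) = 8 + u² + u/2 (W(u) = (u² + ((⅙)*3)*u) + 8 = (u² + u/2) + 8 = 8 + u² + u/2)
W(12)*(1*0) - 1*3921 = (8 + 12² + (½)*12)*(1*0) - 1*3921 = (8 + 144 + 6)*0 - 3921 = 158*0 - 3921 = 0 - 3921 = -3921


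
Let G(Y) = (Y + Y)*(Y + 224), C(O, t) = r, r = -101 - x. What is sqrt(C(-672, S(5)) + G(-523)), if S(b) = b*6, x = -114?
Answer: 7*sqrt(6383) ≈ 559.26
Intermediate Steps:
r = 13 (r = -101 - 1*(-114) = -101 + 114 = 13)
S(b) = 6*b
C(O, t) = 13
G(Y) = 2*Y*(224 + Y) (G(Y) = (2*Y)*(224 + Y) = 2*Y*(224 + Y))
sqrt(C(-672, S(5)) + G(-523)) = sqrt(13 + 2*(-523)*(224 - 523)) = sqrt(13 + 2*(-523)*(-299)) = sqrt(13 + 312754) = sqrt(312767) = 7*sqrt(6383)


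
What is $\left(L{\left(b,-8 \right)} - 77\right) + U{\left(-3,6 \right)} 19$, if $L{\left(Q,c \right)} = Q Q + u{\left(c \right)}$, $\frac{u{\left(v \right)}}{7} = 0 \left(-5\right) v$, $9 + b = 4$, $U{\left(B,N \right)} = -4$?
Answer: $-128$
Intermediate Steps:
$b = -5$ ($b = -9 + 4 = -5$)
$u{\left(v \right)} = 0$ ($u{\left(v \right)} = 7 \cdot 0 \left(-5\right) v = 7 \cdot 0 v = 7 \cdot 0 = 0$)
$L{\left(Q,c \right)} = Q^{2}$ ($L{\left(Q,c \right)} = Q Q + 0 = Q^{2} + 0 = Q^{2}$)
$\left(L{\left(b,-8 \right)} - 77\right) + U{\left(-3,6 \right)} 19 = \left(\left(-5\right)^{2} - 77\right) - 76 = \left(25 - 77\right) - 76 = -52 - 76 = -128$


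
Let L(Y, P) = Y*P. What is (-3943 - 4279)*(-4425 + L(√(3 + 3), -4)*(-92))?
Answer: 36382350 - 3025696*√6 ≈ 2.8971e+7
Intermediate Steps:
L(Y, P) = P*Y
(-3943 - 4279)*(-4425 + L(√(3 + 3), -4)*(-92)) = (-3943 - 4279)*(-4425 - 4*√(3 + 3)*(-92)) = -8222*(-4425 - 4*√6*(-92)) = -8222*(-4425 + 368*√6) = 36382350 - 3025696*√6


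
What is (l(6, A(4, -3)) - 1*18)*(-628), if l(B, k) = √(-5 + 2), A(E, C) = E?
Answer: 11304 - 628*I*√3 ≈ 11304.0 - 1087.7*I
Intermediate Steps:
l(B, k) = I*√3 (l(B, k) = √(-3) = I*√3)
(l(6, A(4, -3)) - 1*18)*(-628) = (I*√3 - 1*18)*(-628) = (I*√3 - 18)*(-628) = (-18 + I*√3)*(-628) = 11304 - 628*I*√3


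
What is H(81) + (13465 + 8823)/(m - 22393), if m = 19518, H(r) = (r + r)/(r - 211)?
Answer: -336319/37375 ≈ -8.9985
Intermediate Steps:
H(r) = 2*r/(-211 + r) (H(r) = (2*r)/(-211 + r) = 2*r/(-211 + r))
H(81) + (13465 + 8823)/(m - 22393) = 2*81/(-211 + 81) + (13465 + 8823)/(19518 - 22393) = 2*81/(-130) + 22288/(-2875) = 2*81*(-1/130) + 22288*(-1/2875) = -81/65 - 22288/2875 = -336319/37375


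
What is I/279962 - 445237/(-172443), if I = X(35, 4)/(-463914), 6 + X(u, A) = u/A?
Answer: 7009287365917127/2714739658318512 ≈ 2.5819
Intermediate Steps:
X(u, A) = -6 + u/A
I = -1/168696 (I = (-6 + 35/4)/(-463914) = (-6 + 35*(1/4))*(-1/463914) = (-6 + 35/4)*(-1/463914) = (11/4)*(-1/463914) = -1/168696 ≈ -5.9278e-6)
I/279962 - 445237/(-172443) = -1/168696/279962 - 445237/(-172443) = -1/168696*1/279962 - 445237*(-1/172443) = -1/47228469552 + 445237/172443 = 7009287365917127/2714739658318512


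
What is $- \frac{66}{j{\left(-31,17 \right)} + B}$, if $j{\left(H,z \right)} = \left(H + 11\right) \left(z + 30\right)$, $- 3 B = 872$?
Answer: $\frac{99}{1846} \approx 0.053629$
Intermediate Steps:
$B = - \frac{872}{3}$ ($B = \left(- \frac{1}{3}\right) 872 = - \frac{872}{3} \approx -290.67$)
$j{\left(H,z \right)} = \left(11 + H\right) \left(30 + z\right)$
$- \frac{66}{j{\left(-31,17 \right)} + B} = - \frac{66}{\left(330 + 11 \cdot 17 + 30 \left(-31\right) - 527\right) - \frac{872}{3}} = - \frac{66}{\left(330 + 187 - 930 - 527\right) - \frac{872}{3}} = - \frac{66}{-940 - \frac{872}{3}} = - \frac{66}{- \frac{3692}{3}} = \left(-66\right) \left(- \frac{3}{3692}\right) = \frac{99}{1846}$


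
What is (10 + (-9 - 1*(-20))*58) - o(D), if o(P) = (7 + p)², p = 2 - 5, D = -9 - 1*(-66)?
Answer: 632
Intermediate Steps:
D = 57 (D = -9 + 66 = 57)
p = -3
o(P) = 16 (o(P) = (7 - 3)² = 4² = 16)
(10 + (-9 - 1*(-20))*58) - o(D) = (10 + (-9 - 1*(-20))*58) - 1*16 = (10 + (-9 + 20)*58) - 16 = (10 + 11*58) - 16 = (10 + 638) - 16 = 648 - 16 = 632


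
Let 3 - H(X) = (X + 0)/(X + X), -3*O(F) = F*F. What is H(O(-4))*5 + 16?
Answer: 57/2 ≈ 28.500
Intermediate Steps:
O(F) = -F²/3 (O(F) = -F*F/3 = -F²/3)
H(X) = 5/2 (H(X) = 3 - (X + 0)/(X + X) = 3 - X/(2*X) = 3 - X*1/(2*X) = 3 - 1*½ = 3 - ½ = 5/2)
H(O(-4))*5 + 16 = (5/2)*5 + 16 = 25/2 + 16 = 57/2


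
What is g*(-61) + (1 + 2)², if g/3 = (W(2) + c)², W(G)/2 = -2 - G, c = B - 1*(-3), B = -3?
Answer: -11703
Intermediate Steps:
c = 0 (c = -3 - 1*(-3) = -3 + 3 = 0)
W(G) = -4 - 2*G (W(G) = 2*(-2 - G) = -4 - 2*G)
g = 192 (g = 3*((-4 - 2*2) + 0)² = 3*((-4 - 4) + 0)² = 3*(-8 + 0)² = 3*(-8)² = 3*64 = 192)
g*(-61) + (1 + 2)² = 192*(-61) + (1 + 2)² = -11712 + 3² = -11712 + 9 = -11703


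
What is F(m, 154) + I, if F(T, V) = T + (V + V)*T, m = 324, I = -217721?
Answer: -117605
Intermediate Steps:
F(T, V) = T + 2*T*V (F(T, V) = T + (2*V)*T = T + 2*T*V)
F(m, 154) + I = 324*(1 + 2*154) - 217721 = 324*(1 + 308) - 217721 = 324*309 - 217721 = 100116 - 217721 = -117605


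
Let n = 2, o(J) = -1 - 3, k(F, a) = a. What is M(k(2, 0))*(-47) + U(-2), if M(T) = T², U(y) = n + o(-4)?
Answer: -2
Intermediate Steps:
o(J) = -4
U(y) = -2 (U(y) = 2 - 4 = -2)
M(k(2, 0))*(-47) + U(-2) = 0²*(-47) - 2 = 0*(-47) - 2 = 0 - 2 = -2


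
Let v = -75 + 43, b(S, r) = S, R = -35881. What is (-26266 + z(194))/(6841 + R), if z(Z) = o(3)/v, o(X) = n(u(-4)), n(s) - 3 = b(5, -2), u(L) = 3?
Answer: 21013/23232 ≈ 0.90448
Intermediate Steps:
n(s) = 8 (n(s) = 3 + 5 = 8)
v = -32
o(X) = 8
z(Z) = -1/4 (z(Z) = 8/(-32) = 8*(-1/32) = -1/4)
(-26266 + z(194))/(6841 + R) = (-26266 - 1/4)/(6841 - 35881) = -105065/4/(-29040) = -105065/4*(-1/29040) = 21013/23232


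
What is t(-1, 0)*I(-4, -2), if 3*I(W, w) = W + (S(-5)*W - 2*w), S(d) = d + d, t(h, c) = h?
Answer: -40/3 ≈ -13.333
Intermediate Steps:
S(d) = 2*d
I(W, w) = -3*W - 2*w/3 (I(W, w) = (W + ((2*(-5))*W - 2*w))/3 = (W + (-10*W - 2*w))/3 = (-9*W - 2*w)/3 = -3*W - 2*w/3)
t(-1, 0)*I(-4, -2) = -(-3*(-4) - 2/3*(-2)) = -(12 + 4/3) = -1*40/3 = -40/3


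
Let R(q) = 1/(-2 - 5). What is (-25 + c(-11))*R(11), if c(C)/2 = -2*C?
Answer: -19/7 ≈ -2.7143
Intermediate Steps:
c(C) = -4*C (c(C) = 2*(-2*C) = -4*C)
R(q) = -1/7 (R(q) = 1/(-7) = -1/7)
(-25 + c(-11))*R(11) = (-25 - 4*(-11))*(-1/7) = (-25 + 44)*(-1/7) = 19*(-1/7) = -19/7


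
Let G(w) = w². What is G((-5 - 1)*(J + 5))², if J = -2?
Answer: 104976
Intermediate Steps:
G((-5 - 1)*(J + 5))² = (((-5 - 1)*(-2 + 5))²)² = ((-6*3)²)² = ((-18)²)² = 324² = 104976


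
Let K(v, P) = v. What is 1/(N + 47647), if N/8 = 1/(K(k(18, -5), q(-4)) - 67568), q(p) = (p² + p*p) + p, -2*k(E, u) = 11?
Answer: 135147/6439349093 ≈ 2.0988e-5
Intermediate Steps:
k(E, u) = -11/2 (k(E, u) = -½*11 = -11/2)
q(p) = p + 2*p² (q(p) = (p² + p²) + p = 2*p² + p = p + 2*p²)
N = -16/135147 (N = 8/(-11/2 - 67568) = 8/(-135147/2) = 8*(-2/135147) = -16/135147 ≈ -0.00011839)
1/(N + 47647) = 1/(-16/135147 + 47647) = 1/(6439349093/135147) = 135147/6439349093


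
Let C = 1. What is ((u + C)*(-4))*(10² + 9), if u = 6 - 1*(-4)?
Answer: -4796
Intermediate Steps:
u = 10 (u = 6 + 4 = 10)
((u + C)*(-4))*(10² + 9) = ((10 + 1)*(-4))*(10² + 9) = (11*(-4))*(100 + 9) = -44*109 = -4796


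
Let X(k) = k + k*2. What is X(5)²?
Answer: 225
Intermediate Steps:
X(k) = 3*k (X(k) = k + 2*k = 3*k)
X(5)² = (3*5)² = 15² = 225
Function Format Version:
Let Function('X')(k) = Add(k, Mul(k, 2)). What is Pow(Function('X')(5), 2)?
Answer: 225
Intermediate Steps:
Function('X')(k) = Mul(3, k) (Function('X')(k) = Add(k, Mul(2, k)) = Mul(3, k))
Pow(Function('X')(5), 2) = Pow(Mul(3, 5), 2) = Pow(15, 2) = 225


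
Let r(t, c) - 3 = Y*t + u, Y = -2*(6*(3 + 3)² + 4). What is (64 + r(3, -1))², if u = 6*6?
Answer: 1481089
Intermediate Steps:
u = 36
Y = -440 (Y = -2*(6*6² + 4) = -2*(6*36 + 4) = -2*(216 + 4) = -2*220 = -440)
r(t, c) = 39 - 440*t (r(t, c) = 3 + (-440*t + 36) = 3 + (36 - 440*t) = 39 - 440*t)
(64 + r(3, -1))² = (64 + (39 - 440*3))² = (64 + (39 - 1320))² = (64 - 1281)² = (-1217)² = 1481089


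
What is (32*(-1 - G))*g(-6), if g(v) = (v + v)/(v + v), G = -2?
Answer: 32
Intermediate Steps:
g(v) = 1 (g(v) = (2*v)/((2*v)) = (2*v)*(1/(2*v)) = 1)
(32*(-1 - G))*g(-6) = (32*(-1 - 1*(-2)))*1 = (32*(-1 + 2))*1 = (32*1)*1 = 32*1 = 32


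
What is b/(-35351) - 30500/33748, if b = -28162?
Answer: -31948581/298256387 ≈ -0.10712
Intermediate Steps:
b/(-35351) - 30500/33748 = -28162/(-35351) - 30500/33748 = -28162*(-1/35351) - 30500*1/33748 = 28162/35351 - 7625/8437 = -31948581/298256387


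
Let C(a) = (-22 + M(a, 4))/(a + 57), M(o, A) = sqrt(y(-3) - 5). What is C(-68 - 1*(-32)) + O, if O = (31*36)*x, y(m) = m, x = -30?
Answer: -703102/21 + 2*I*sqrt(2)/21 ≈ -33481.0 + 0.13469*I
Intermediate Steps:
O = -33480 (O = (31*36)*(-30) = 1116*(-30) = -33480)
M(o, A) = 2*I*sqrt(2) (M(o, A) = sqrt(-3 - 5) = sqrt(-8) = 2*I*sqrt(2))
C(a) = (-22 + 2*I*sqrt(2))/(57 + a) (C(a) = (-22 + 2*I*sqrt(2))/(a + 57) = (-22 + 2*I*sqrt(2))/(57 + a))
C(-68 - 1*(-32)) + O = 2*(-11 + I*sqrt(2))/(57 + (-68 - 1*(-32))) - 33480 = 2*(-11 + I*sqrt(2))/(57 + (-68 + 32)) - 33480 = 2*(-11 + I*sqrt(2))/(57 - 36) - 33480 = 2*(-11 + I*sqrt(2))/21 - 33480 = 2*(1/21)*(-11 + I*sqrt(2)) - 33480 = (-22/21 + 2*I*sqrt(2)/21) - 33480 = -703102/21 + 2*I*sqrt(2)/21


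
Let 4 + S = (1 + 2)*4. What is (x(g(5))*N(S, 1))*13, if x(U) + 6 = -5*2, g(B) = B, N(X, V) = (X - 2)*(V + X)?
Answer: -11232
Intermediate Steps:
S = 8 (S = -4 + (1 + 2)*4 = -4 + 3*4 = -4 + 12 = 8)
N(X, V) = (-2 + X)*(V + X)
x(U) = -16 (x(U) = -6 - 5*2 = -6 - 10 = -16)
(x(g(5))*N(S, 1))*13 = -16*(8**2 - 2*1 - 2*8 + 1*8)*13 = -16*(64 - 2 - 16 + 8)*13 = -16*54*13 = -864*13 = -11232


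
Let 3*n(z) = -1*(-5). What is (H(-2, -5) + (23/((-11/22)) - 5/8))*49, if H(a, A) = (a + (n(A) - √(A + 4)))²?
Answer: -167629/72 + 98*I/3 ≈ -2328.2 + 32.667*I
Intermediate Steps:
n(z) = 5/3 (n(z) = (-1*(-5))/3 = (⅓)*5 = 5/3)
H(a, A) = (5/3 + a - √(4 + A))² (H(a, A) = (a + (5/3 - √(A + 4)))² = (a + (5/3 - √(4 + A)))² = (5/3 + a - √(4 + A))²)
(H(-2, -5) + (23/((-11/22)) - 5/8))*49 = ((5 - 3*√(4 - 5) + 3*(-2))²/9 + (23/((-11/22)) - 5/8))*49 = ((5 - 3*I - 6)²/9 + (23/((-11*1/22)) - 5*⅛))*49 = ((5 - 3*I - 6)²/9 + (23/(-½) - 5/8))*49 = ((-1 - 3*I)²/9 + (23*(-2) - 5/8))*49 = ((-1 - 3*I)²/9 + (-46 - 5/8))*49 = ((-1 - 3*I)²/9 - 373/8)*49 = (-373/8 + (-1 - 3*I)²/9)*49 = -18277/8 + 49*(-1 - 3*I)²/9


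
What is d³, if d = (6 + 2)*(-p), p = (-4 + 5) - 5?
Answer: 32768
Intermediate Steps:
p = -4 (p = 1 - 5 = -4)
d = 32 (d = (6 + 2)*(-1*(-4)) = 8*4 = 32)
d³ = 32³ = 32768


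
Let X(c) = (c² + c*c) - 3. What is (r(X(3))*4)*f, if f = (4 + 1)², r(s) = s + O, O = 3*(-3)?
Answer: 600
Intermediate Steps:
O = -9
X(c) = -3 + 2*c² (X(c) = (c² + c²) - 3 = 2*c² - 3 = -3 + 2*c²)
r(s) = -9 + s (r(s) = s - 9 = -9 + s)
f = 25 (f = 5² = 25)
(r(X(3))*4)*f = ((-9 + (-3 + 2*3²))*4)*25 = ((-9 + (-3 + 2*9))*4)*25 = ((-9 + (-3 + 18))*4)*25 = ((-9 + 15)*4)*25 = (6*4)*25 = 24*25 = 600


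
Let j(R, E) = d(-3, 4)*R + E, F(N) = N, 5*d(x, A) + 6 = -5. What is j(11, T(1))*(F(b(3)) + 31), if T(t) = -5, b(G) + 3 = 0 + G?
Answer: -4526/5 ≈ -905.20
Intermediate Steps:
b(G) = -3 + G (b(G) = -3 + (0 + G) = -3 + G)
d(x, A) = -11/5 (d(x, A) = -6/5 + (⅕)*(-5) = -6/5 - 1 = -11/5)
j(R, E) = E - 11*R/5 (j(R, E) = -11*R/5 + E = E - 11*R/5)
j(11, T(1))*(F(b(3)) + 31) = (-5 - 11/5*11)*((-3 + 3) + 31) = (-5 - 121/5)*(0 + 31) = -146/5*31 = -4526/5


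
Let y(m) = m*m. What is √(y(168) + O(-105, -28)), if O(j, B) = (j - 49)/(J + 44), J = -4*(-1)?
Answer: √4063794/12 ≈ 167.99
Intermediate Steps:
J = 4
y(m) = m²
O(j, B) = -49/48 + j/48 (O(j, B) = (j - 49)/(4 + 44) = (-49 + j)/48 = (-49 + j)*(1/48) = -49/48 + j/48)
√(y(168) + O(-105, -28)) = √(168² + (-49/48 + (1/48)*(-105))) = √(28224 + (-49/48 - 35/16)) = √(28224 - 77/24) = √(677299/24) = √4063794/12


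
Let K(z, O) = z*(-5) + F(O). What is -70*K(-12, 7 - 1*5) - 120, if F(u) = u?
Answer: -4460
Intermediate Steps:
K(z, O) = O - 5*z (K(z, O) = z*(-5) + O = -5*z + O = O - 5*z)
-70*K(-12, 7 - 1*5) - 120 = -70*((7 - 1*5) - 5*(-12)) - 120 = -70*((7 - 5) + 60) - 120 = -70*(2 + 60) - 120 = -70*62 - 120 = -4340 - 120 = -4460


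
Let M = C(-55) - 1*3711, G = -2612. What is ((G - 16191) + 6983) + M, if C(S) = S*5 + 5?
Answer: -15801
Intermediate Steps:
C(S) = 5 + 5*S (C(S) = 5*S + 5 = 5 + 5*S)
M = -3981 (M = (5 + 5*(-55)) - 1*3711 = (5 - 275) - 3711 = -270 - 3711 = -3981)
((G - 16191) + 6983) + M = ((-2612 - 16191) + 6983) - 3981 = (-18803 + 6983) - 3981 = -11820 - 3981 = -15801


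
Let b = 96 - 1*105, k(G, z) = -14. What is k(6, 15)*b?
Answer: 126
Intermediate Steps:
b = -9 (b = 96 - 105 = -9)
k(6, 15)*b = -14*(-9) = 126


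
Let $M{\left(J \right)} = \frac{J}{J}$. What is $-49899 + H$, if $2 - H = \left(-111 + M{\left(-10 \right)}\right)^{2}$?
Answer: $-61997$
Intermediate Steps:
$M{\left(J \right)} = 1$
$H = -12098$ ($H = 2 - \left(-111 + 1\right)^{2} = 2 - \left(-110\right)^{2} = 2 - 12100 = -12098$)
$-49899 + H = -49899 - 12098 = -61997$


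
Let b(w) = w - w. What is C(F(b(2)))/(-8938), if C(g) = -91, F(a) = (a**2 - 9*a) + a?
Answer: 91/8938 ≈ 0.010181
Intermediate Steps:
b(w) = 0
F(a) = a**2 - 8*a
C(F(b(2)))/(-8938) = -91/(-8938) = -91*(-1/8938) = 91/8938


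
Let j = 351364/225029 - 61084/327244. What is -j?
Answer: -25309022345/18409847519 ≈ -1.3748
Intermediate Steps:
j = 25309022345/18409847519 (j = 351364*(1/225029) - 61084*1/327244 = 351364/225029 - 15271/81811 = 25309022345/18409847519 ≈ 1.3748)
-j = -1*25309022345/18409847519 = -25309022345/18409847519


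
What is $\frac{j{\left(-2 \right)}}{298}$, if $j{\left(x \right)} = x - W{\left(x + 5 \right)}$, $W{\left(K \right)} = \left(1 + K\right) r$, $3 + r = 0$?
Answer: $\frac{5}{149} \approx 0.033557$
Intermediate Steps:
$r = -3$ ($r = -3 + 0 = -3$)
$W{\left(K \right)} = -3 - 3 K$ ($W{\left(K \right)} = \left(1 + K\right) \left(-3\right) = -3 - 3 K$)
$j{\left(x \right)} = 18 + 4 x$ ($j{\left(x \right)} = x - \left(-3 - 3 \left(x + 5\right)\right) = x - \left(-3 - 3 \left(5 + x\right)\right) = x - \left(-3 - \left(15 + 3 x\right)\right) = x - \left(-18 - 3 x\right) = x + \left(18 + 3 x\right) = 18 + 4 x$)
$\frac{j{\left(-2 \right)}}{298} = \frac{18 + 4 \left(-2\right)}{298} = \frac{18 - 8}{298} = \frac{1}{298} \cdot 10 = \frac{5}{149}$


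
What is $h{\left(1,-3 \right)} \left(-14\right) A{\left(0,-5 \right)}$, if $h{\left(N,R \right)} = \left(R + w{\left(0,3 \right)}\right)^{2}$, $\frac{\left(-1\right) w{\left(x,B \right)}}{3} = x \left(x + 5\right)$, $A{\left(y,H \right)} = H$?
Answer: $630$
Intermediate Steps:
$w{\left(x,B \right)} = - 3 x \left(5 + x\right)$ ($w{\left(x,B \right)} = - 3 x \left(x + 5\right) = - 3 x \left(5 + x\right)$)
$h{\left(N,R \right)} = R^{2}$ ($h{\left(N,R \right)} = \left(R - 0 \left(5 + 0\right)\right)^{2} = \left(R - 0 \cdot 5\right)^{2} = \left(R + 0\right)^{2} = R^{2}$)
$h{\left(1,-3 \right)} \left(-14\right) A{\left(0,-5 \right)} = \left(-3\right)^{2} \left(-14\right) \left(-5\right) = 9 \left(-14\right) \left(-5\right) = \left(-126\right) \left(-5\right) = 630$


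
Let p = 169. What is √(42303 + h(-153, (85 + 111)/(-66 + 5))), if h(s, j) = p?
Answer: 2*√10618 ≈ 206.09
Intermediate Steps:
h(s, j) = 169
√(42303 + h(-153, (85 + 111)/(-66 + 5))) = √(42303 + 169) = √42472 = 2*√10618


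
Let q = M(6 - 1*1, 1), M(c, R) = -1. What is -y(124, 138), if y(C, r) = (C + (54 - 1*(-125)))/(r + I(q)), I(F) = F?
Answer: -303/137 ≈ -2.2117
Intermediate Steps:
q = -1
y(C, r) = (179 + C)/(-1 + r) (y(C, r) = (C + (54 - 1*(-125)))/(r - 1) = (C + (54 + 125))/(-1 + r) = (C + 179)/(-1 + r) = (179 + C)/(-1 + r))
-y(124, 138) = -(179 + 124)/(-1 + 138) = -303/137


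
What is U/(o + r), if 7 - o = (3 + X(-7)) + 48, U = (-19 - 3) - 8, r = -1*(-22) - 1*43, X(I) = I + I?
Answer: 10/17 ≈ 0.58823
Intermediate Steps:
X(I) = 2*I
r = -21 (r = 22 - 43 = -21)
U = -30 (U = -22 - 8 = -30)
o = -30 (o = 7 - ((3 + 2*(-7)) + 48) = 7 - ((3 - 14) + 48) = 7 - (-11 + 48) = 7 - 1*37 = 7 - 37 = -30)
U/(o + r) = -30/(-30 - 21) = -30/(-51) = -30*(-1/51) = 10/17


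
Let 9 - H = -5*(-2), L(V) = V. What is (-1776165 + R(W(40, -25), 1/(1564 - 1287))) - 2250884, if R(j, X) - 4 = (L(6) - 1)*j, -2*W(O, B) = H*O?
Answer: -4026945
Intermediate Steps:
H = -1 (H = 9 - (-5)*(-2) = 9 - 1*10 = 9 - 10 = -1)
W(O, B) = O/2 (W(O, B) = -(-1)*O/2 = O/2)
R(j, X) = 4 + 5*j (R(j, X) = 4 + (6 - 1)*j = 4 + 5*j)
(-1776165 + R(W(40, -25), 1/(1564 - 1287))) - 2250884 = (-1776165 + (4 + 5*((½)*40))) - 2250884 = (-1776165 + (4 + 5*20)) - 2250884 = (-1776165 + (4 + 100)) - 2250884 = (-1776165 + 104) - 2250884 = -1776061 - 2250884 = -4026945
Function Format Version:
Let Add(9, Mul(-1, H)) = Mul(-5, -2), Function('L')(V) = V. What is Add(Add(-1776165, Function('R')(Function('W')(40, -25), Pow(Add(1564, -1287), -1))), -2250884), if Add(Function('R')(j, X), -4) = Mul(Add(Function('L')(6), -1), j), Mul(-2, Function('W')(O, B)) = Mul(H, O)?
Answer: -4026945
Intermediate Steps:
H = -1 (H = Add(9, Mul(-1, Mul(-5, -2))) = Add(9, Mul(-1, 10)) = Add(9, -10) = -1)
Function('W')(O, B) = Mul(Rational(1, 2), O) (Function('W')(O, B) = Mul(Rational(-1, 2), Mul(-1, O)) = Mul(Rational(1, 2), O))
Function('R')(j, X) = Add(4, Mul(5, j)) (Function('R')(j, X) = Add(4, Mul(Add(6, -1), j)) = Add(4, Mul(5, j)))
Add(Add(-1776165, Function('R')(Function('W')(40, -25), Pow(Add(1564, -1287), -1))), -2250884) = Add(Add(-1776165, Add(4, Mul(5, Mul(Rational(1, 2), 40)))), -2250884) = Add(Add(-1776165, Add(4, Mul(5, 20))), -2250884) = Add(Add(-1776165, Add(4, 100)), -2250884) = Add(Add(-1776165, 104), -2250884) = Add(-1776061, -2250884) = -4026945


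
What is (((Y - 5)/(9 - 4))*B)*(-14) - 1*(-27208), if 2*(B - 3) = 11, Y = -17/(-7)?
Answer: 136346/5 ≈ 27269.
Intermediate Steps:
Y = 17/7 (Y = -17*(-⅐) = 17/7 ≈ 2.4286)
B = 17/2 (B = 3 + (½)*11 = 3 + 11/2 = 17/2 ≈ 8.5000)
(((Y - 5)/(9 - 4))*B)*(-14) - 1*(-27208) = (((17/7 - 5)/(9 - 4))*(17/2))*(-14) - 1*(-27208) = (-18/7/5*(17/2))*(-14) + 27208 = (-18/7*⅕*(17/2))*(-14) + 27208 = -18/35*17/2*(-14) + 27208 = -153/35*(-14) + 27208 = 306/5 + 27208 = 136346/5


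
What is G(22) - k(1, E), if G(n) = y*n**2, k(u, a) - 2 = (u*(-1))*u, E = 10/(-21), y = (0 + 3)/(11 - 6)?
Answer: 1447/5 ≈ 289.40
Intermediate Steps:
y = 3/5 ≈ 0.60000
E = -10/21 (E = 10*(-1/21) = -10/21 ≈ -0.47619)
k(u, a) = 2 - u**2 (k(u, a) = 2 + (u*(-1))*u = 2 + (-u)*u = 2 - u**2)
G(n) = 3*n**2/5
G(22) - k(1, E) = (3/5)*22**2 - (2 - 1*1**2) = (3/5)*484 - (2 - 1*1) = 1452/5 - (2 - 1) = 1452/5 - 1*1 = 1452/5 - 1 = 1447/5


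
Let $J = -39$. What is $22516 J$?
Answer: $-878124$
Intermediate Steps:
$22516 J = 22516 \left(-39\right) = -878124$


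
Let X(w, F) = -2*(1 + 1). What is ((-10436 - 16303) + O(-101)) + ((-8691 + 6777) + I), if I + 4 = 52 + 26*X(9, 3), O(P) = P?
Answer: -28810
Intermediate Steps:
X(w, F) = -4 (X(w, F) = -2*2 = -4)
I = -56 (I = -4 + (52 + 26*(-4)) = -4 + (52 - 104) = -4 - 52 = -56)
((-10436 - 16303) + O(-101)) + ((-8691 + 6777) + I) = ((-10436 - 16303) - 101) + ((-8691 + 6777) - 56) = (-26739 - 101) + (-1914 - 56) = -26840 - 1970 = -28810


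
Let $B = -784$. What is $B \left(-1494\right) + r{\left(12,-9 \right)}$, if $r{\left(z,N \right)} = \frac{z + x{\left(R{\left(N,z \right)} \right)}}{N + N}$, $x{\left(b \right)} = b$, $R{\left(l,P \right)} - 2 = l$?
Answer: $\frac{21083323}{18} \approx 1.1713 \cdot 10^{6}$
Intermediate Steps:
$R{\left(l,P \right)} = 2 + l$
$r{\left(z,N \right)} = \frac{2 + N + z}{2 N}$ ($r{\left(z,N \right)} = \frac{z + \left(2 + N\right)}{N + N} = \frac{2 + N + z}{2 N}$)
$B \left(-1494\right) + r{\left(12,-9 \right)} = \left(-784\right) \left(-1494\right) + \frac{2 - 9 + 12}{2 \left(-9\right)} = 1171296 + \frac{1}{2} \left(- \frac{1}{9}\right) 5 = 1171296 - \frac{5}{18} = \frac{21083323}{18}$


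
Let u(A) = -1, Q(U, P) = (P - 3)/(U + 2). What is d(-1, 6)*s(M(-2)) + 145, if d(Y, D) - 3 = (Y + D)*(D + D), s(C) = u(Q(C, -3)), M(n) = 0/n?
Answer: 82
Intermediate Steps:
Q(U, P) = (-3 + P)/(2 + U)
M(n) = 0
s(C) = -1
d(Y, D) = 3 + 2*D*(D + Y) (d(Y, D) = 3 + (Y + D)*(D + D) = 3 + (D + Y)*(2*D) = 3 + 2*D*(D + Y))
d(-1, 6)*s(M(-2)) + 145 = (3 + 2*6² + 2*6*(-1))*(-1) + 145 = (3 + 2*36 - 12)*(-1) + 145 = (3 + 72 - 12)*(-1) + 145 = 63*(-1) + 145 = -63 + 145 = 82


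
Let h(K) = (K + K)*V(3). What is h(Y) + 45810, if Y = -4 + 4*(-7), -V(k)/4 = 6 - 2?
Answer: 46834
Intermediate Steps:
V(k) = -16 (V(k) = -4*(6 - 2) = -4*4 = -16)
Y = -32 (Y = -4 - 28 = -32)
h(K) = -32*K (h(K) = (K + K)*(-16) = (2*K)*(-16) = -32*K)
h(Y) + 45810 = -32*(-32) + 45810 = 1024 + 45810 = 46834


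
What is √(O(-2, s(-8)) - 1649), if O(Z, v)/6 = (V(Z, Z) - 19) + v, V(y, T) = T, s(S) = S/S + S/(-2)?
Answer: I*√1745 ≈ 41.773*I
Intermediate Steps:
s(S) = 1 - S/2 (s(S) = 1 + S*(-½) = 1 - S/2)
O(Z, v) = -114 + 6*Z + 6*v (O(Z, v) = 6*((Z - 19) + v) = 6*((-19 + Z) + v) = 6*(-19 + Z + v) = -114 + 6*Z + 6*v)
√(O(-2, s(-8)) - 1649) = √((-114 + 6*(-2) + 6*(1 - ½*(-8))) - 1649) = √((-114 - 12 + 6*(1 + 4)) - 1649) = √((-114 - 12 + 6*5) - 1649) = √((-114 - 12 + 30) - 1649) = √(-96 - 1649) = √(-1745) = I*√1745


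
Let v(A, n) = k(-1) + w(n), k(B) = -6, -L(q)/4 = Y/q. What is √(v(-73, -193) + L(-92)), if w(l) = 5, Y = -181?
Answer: 2*I*√1173/23 ≈ 2.9782*I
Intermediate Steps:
L(q) = 724/q (L(q) = -(-724)/q = 724/q)
v(A, n) = -1 (v(A, n) = -6 + 5 = -1)
√(v(-73, -193) + L(-92)) = √(-1 + 724/(-92)) = √(-1 + 724*(-1/92)) = √(-1 - 181/23) = √(-204/23) = 2*I*√1173/23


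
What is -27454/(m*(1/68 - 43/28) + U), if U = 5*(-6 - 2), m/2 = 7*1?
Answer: 233359/521 ≈ 447.91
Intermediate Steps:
m = 14 (m = 2*(7*1) = 2*7 = 14)
U = -40 (U = 5*(-8) = -40)
-27454/(m*(1/68 - 43/28) + U) = -27454/(14*(1/68 - 43/28) - 40) = -27454/(14*(-181/119) - 40) = -27454/(-362/17 - 40) = -27454/(-1042/17) = -27454*(-17/1042) = 233359/521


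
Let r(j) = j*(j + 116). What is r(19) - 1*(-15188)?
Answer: 17753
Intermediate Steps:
r(j) = j*(116 + j)
r(19) - 1*(-15188) = 19*(116 + 19) - 1*(-15188) = 19*135 + 15188 = 2565 + 15188 = 17753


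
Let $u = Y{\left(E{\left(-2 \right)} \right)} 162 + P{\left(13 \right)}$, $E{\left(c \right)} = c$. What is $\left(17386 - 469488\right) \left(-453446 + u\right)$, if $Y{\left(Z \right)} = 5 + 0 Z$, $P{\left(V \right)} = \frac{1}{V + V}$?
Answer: $\frac{2660289105285}{13} \approx 2.0464 \cdot 10^{11}$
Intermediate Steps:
$P{\left(V \right)} = \frac{1}{2 V}$
$Y{\left(Z \right)} = 5$ ($Y{\left(Z \right)} = 5 + 0 = 5$)
$u = \frac{21061}{26}$ ($u = 5 \cdot 162 + \frac{1}{2 \cdot 13} = 810 + \frac{1}{2} \cdot \frac{1}{13} = 810 + \frac{1}{26} = \frac{21061}{26} \approx 810.04$)
$\left(17386 - 469488\right) \left(-453446 + u\right) = \left(17386 - 469488\right) \left(-453446 + \frac{21061}{26}\right) = \left(-452102\right) \left(- \frac{11768535}{26}\right) = \frac{2660289105285}{13}$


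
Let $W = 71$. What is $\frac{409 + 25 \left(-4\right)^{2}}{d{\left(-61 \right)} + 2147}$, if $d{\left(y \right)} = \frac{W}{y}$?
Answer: $\frac{49349}{130896} \approx 0.37701$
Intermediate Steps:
$d{\left(y \right)} = \frac{71}{y}$
$\frac{409 + 25 \left(-4\right)^{2}}{d{\left(-61 \right)} + 2147} = \frac{409 + 25 \left(-4\right)^{2}}{\frac{71}{-61} + 2147} = \frac{409 + 25 \cdot 16}{71 \left(- \frac{1}{61}\right) + 2147} = \frac{409 + 400}{- \frac{71}{61} + 2147} = \frac{809}{\frac{130896}{61}} = 809 \cdot \frac{61}{130896} = \frac{49349}{130896}$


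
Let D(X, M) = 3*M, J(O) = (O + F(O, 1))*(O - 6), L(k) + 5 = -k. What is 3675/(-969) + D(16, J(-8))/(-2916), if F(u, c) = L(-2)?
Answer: -620221/156978 ≈ -3.9510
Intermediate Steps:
L(k) = -5 - k
F(u, c) = -3 (F(u, c) = -5 - 1*(-2) = -5 + 2 = -3)
J(O) = (-6 + O)*(-3 + O) (J(O) = (O - 3)*(O - 6) = (-3 + O)*(-6 + O) = (-6 + O)*(-3 + O))
3675/(-969) + D(16, J(-8))/(-2916) = 3675/(-969) + (3*(18 + (-8)**2 - 9*(-8)))/(-2916) = 3675*(-1/969) + (3*(18 + 64 + 72))*(-1/2916) = -1225/323 + (3*154)*(-1/2916) = -1225/323 + 462*(-1/2916) = -1225/323 - 77/486 = -620221/156978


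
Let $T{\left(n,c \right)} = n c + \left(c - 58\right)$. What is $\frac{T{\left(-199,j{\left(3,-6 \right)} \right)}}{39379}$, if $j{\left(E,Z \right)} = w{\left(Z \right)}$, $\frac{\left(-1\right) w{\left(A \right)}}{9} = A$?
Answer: $- \frac{10750}{39379} \approx -0.27299$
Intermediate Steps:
$w{\left(A \right)} = - 9 A$
$j{\left(E,Z \right)} = - 9 Z$
$T{\left(n,c \right)} = -58 + c + c n$ ($T{\left(n,c \right)} = c n + \left(-58 + c\right) = -58 + c + c n$)
$\frac{T{\left(-199,j{\left(3,-6 \right)} \right)}}{39379} = \frac{-58 - -54 + \left(-9\right) \left(-6\right) \left(-199\right)}{39379} = \left(-58 + 54 + 54 \left(-199\right)\right) \frac{1}{39379} = \left(-58 + 54 - 10746\right) \frac{1}{39379} = \left(-10750\right) \frac{1}{39379} = - \frac{10750}{39379}$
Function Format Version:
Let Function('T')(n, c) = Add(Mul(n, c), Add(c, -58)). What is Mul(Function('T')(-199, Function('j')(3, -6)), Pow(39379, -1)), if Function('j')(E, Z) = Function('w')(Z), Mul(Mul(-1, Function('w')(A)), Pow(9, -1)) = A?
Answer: Rational(-10750, 39379) ≈ -0.27299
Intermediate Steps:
Function('w')(A) = Mul(-9, A)
Function('j')(E, Z) = Mul(-9, Z)
Function('T')(n, c) = Add(-58, c, Mul(c, n)) (Function('T')(n, c) = Add(Mul(c, n), Add(-58, c)) = Add(-58, c, Mul(c, n)))
Mul(Function('T')(-199, Function('j')(3, -6)), Pow(39379, -1)) = Mul(Add(-58, Mul(-9, -6), Mul(Mul(-9, -6), -199)), Pow(39379, -1)) = Mul(Add(-58, 54, Mul(54, -199)), Rational(1, 39379)) = Mul(Add(-58, 54, -10746), Rational(1, 39379)) = Mul(-10750, Rational(1, 39379)) = Rational(-10750, 39379)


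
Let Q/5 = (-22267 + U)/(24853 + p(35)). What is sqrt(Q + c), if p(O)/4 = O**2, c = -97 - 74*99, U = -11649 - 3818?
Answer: I*sqrt(6576757508317)/29753 ≈ 86.194*I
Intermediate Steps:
U = -15467
c = -7423 (c = -97 - 7326 = -7423)
p(O) = 4*O**2
Q = -188670/29753 (Q = 5*((-22267 - 15467)/(24853 + 4*35**2)) = 5*(-37734/(24853 + 4*1225)) = 5*(-37734/(24853 + 4900)) = 5*(-37734/29753) = -188670/29753 ≈ -6.3412)
sqrt(Q + c) = sqrt(-188670/29753 - 7423) = sqrt(-221045189/29753) = I*sqrt(6576757508317)/29753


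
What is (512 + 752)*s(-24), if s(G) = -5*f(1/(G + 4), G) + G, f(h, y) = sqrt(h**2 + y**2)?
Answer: -30336 - 316*sqrt(230401) ≈ -1.8202e+5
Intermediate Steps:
s(G) = G - 5*sqrt(G**2 + (4 + G)**(-2)) (s(G) = -5*sqrt((1/(G + 4))**2 + G**2) + G = -5*sqrt((1/(4 + G))**2 + G**2) + G = -5*sqrt((4 + G)**(-2) + G**2) + G = -5*sqrt(G**2 + (4 + G)**(-2)) + G = G - 5*sqrt(G**2 + (4 + G)**(-2)))
(512 + 752)*s(-24) = (512 + 752)*(-24 - 5*sqrt((-24)**2 + (4 - 24)**(-2))) = 1264*(-24 - 5*sqrt(576 + (-20)**(-2))) = 1264*(-24 - 5*sqrt(576 + 1/400)) = 1264*(-24 - sqrt(230401)/4) = -30336 - 316*sqrt(230401)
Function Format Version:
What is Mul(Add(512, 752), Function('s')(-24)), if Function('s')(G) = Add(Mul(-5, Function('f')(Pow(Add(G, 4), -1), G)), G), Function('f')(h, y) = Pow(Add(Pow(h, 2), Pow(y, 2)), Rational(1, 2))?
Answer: Add(-30336, Mul(-316, Pow(230401, Rational(1, 2)))) ≈ -1.8202e+5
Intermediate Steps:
Function('s')(G) = Add(G, Mul(-5, Pow(Add(Pow(G, 2), Pow(Add(4, G), -2)), Rational(1, 2)))) (Function('s')(G) = Add(Mul(-5, Pow(Add(Pow(Pow(Add(G, 4), -1), 2), Pow(G, 2)), Rational(1, 2))), G) = Add(Mul(-5, Pow(Add(Pow(Pow(Add(4, G), -1), 2), Pow(G, 2)), Rational(1, 2))), G) = Add(Mul(-5, Pow(Add(Pow(Add(4, G), -2), Pow(G, 2)), Rational(1, 2))), G) = Add(Mul(-5, Pow(Add(Pow(G, 2), Pow(Add(4, G), -2)), Rational(1, 2))), G) = Add(G, Mul(-5, Pow(Add(Pow(G, 2), Pow(Add(4, G), -2)), Rational(1, 2)))))
Mul(Add(512, 752), Function('s')(-24)) = Mul(Add(512, 752), Add(-24, Mul(-5, Pow(Add(Pow(-24, 2), Pow(Add(4, -24), -2)), Rational(1, 2))))) = Mul(1264, Add(-24, Mul(-5, Pow(Add(576, Pow(-20, -2)), Rational(1, 2))))) = Mul(1264, Add(-24, Mul(-5, Pow(Add(576, Rational(1, 400)), Rational(1, 2))))) = Mul(1264, Add(-24, Mul(-5, Pow(Rational(230401, 400), Rational(1, 2))))) = Mul(1264, Add(-24, Mul(-5, Mul(Rational(1, 20), Pow(230401, Rational(1, 2)))))) = Mul(1264, Add(-24, Mul(Rational(-1, 4), Pow(230401, Rational(1, 2))))) = Add(-30336, Mul(-316, Pow(230401, Rational(1, 2))))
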